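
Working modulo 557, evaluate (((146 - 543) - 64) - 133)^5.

315

146 - 543 = -397 ≡ 160 (mod 557)
160 - 64 = 96
96 - 133 = -37 ≡ 520 (mod 557)
(520)^5 ≡ 315 (mod 557)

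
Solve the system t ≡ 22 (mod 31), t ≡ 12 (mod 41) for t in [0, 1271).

31⁻¹ mod 41: 31·4 ≡ 1 (mod 41), so 31⁻¹ ≡ 4.
t = 22 + 31·((12 − 22)·4 mod 41) = 22 + 31·1 = 53.
Check: 53 mod 31 = 22, 53 mod 41 = 12. ✓

53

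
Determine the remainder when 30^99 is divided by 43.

Using repeated squaring:
99 in binary is 1100011, i.e. 99 = 64 + 32 + 2 + 1.
30^1 ≡ 30 (mod 43)
30^2 ≡ 30^2 = 900 ≡ 40 (mod 43)
30^4 ≡ 40^2 = 1600 ≡ 9 (mod 43)
30^8 ≡ 9^2 = 81 ≡ 38 (mod 43)
30^16 ≡ 38^2 = 1444 ≡ 25 (mod 43)
30^32 ≡ 25^2 = 625 ≡ 23 (mod 43)
30^64 ≡ 23^2 = 529 ≡ 13 (mod 43)
30^99 = 30^64 × 30^32 × 30^2 × 30^1 ≡ 13 × 23 × 40 × 30 (mod 43).
Accumulate the product:
13 × 23 = 299 ≡ 41
41 × 40 = 1640 ≡ 6
6 × 30 = 180 ≡ 8

8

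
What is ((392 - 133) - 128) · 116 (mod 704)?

412

392 - 133 = 259
259 - 128 = 131
131 · 116 = 15196 ≡ 412 (mod 704)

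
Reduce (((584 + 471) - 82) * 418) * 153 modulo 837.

477

584 + 471 = 1055 ≡ 218 (mod 837)
218 - 82 = 136
136 * 418 = 56848 ≡ 769 (mod 837)
769 * 153 = 117657 ≡ 477 (mod 837)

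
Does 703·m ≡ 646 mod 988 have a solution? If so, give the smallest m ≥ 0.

22

gcd(703, 988) = 19, and 19 | 646, so solutions exist.
Divide through by 19: 37·m = 34 (mod 52).
37⁻¹ ≡ 45 (mod 52).
m ≡ 45·34 ≡ 22 (mod 52).
The smallest non-negative solution is m = 22.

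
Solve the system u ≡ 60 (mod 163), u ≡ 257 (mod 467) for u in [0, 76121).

21739

163⁻¹ mod 467: 163*361 ≡ 1 (mod 467), so 163⁻¹ ≡ 361.
u = 60 + 163*((257 − 60)*361 mod 467) = 60 + 163*133 = 21739.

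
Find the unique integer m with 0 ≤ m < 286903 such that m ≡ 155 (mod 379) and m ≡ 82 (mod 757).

231724

379⁻¹ mod 757: 379·2 ≡ 1 (mod 757), so 379⁻¹ ≡ 2.
m = 155 + 379·((82 − 155)·2 mod 757) = 155 + 379·611 = 231724.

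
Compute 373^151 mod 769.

327

By square-and-multiply:
373^1 ≡ 373 (mod 769)
373^2 ≡ 373^2 = 139129 ≡ 709 (mod 769)
373^4 ≡ 709^2 = 502681 ≡ 524 (mod 769)
373^8 ≡ 524^2 = 274576 ≡ 43 (mod 769)
373^16 ≡ 43^2 = 1849 ≡ 311 (mod 769)
373^32 ≡ 311^2 = 96721 ≡ 596 (mod 769)
373^64 ≡ 596^2 = 355216 ≡ 707 (mod 769)
373^128 ≡ 707^2 = 499849 ≡ 768 (mod 769)
373^151 = 373^128 × 373^16 × 373^4 × 373^2 × 373^1 ≡ 768 × 311 × 524 × 709 × 373 (mod 769).
Accumulate the product:
768 × 311 = 238848 ≡ 458
458 × 524 = 239992 ≡ 64
64 × 709 = 45376 ≡ 5
5 × 373 = 1865 ≡ 327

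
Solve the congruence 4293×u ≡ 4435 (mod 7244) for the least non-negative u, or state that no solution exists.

gcd(4293, 7244) = 1, so a unique solution mod 7244 exists.
4293⁻¹ ≡ 6213 (mod 7244).
u ≡ 6213×4435 ≡ 5723 (mod 7244).

5723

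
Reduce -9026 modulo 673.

396

-9026 = -14×673 + 396, so -9026 ≡ 396 (mod 673).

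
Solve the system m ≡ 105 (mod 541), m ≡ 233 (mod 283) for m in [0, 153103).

541⁻¹ mod 283: 541×249 ≡ 1 (mod 283), so 541⁻¹ ≡ 249.
m = 105 + 541×((233 − 105)×249 mod 283) = 105 + 541×176 = 95321.

95321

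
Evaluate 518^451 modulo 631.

Using repeated squaring:
451 in binary is 111000011, i.e. 451 = 256 + 128 + 64 + 2 + 1.
518^1 ≡ 518 (mod 631)
518^2 ≡ 518^2 = 268324 ≡ 149 (mod 631)
518^4 ≡ 149^2 = 22201 ≡ 116 (mod 631)
518^8 ≡ 116^2 = 13456 ≡ 205 (mod 631)
518^16 ≡ 205^2 = 42025 ≡ 379 (mod 631)
518^32 ≡ 379^2 = 143641 ≡ 404 (mod 631)
518^64 ≡ 404^2 = 163216 ≡ 418 (mod 631)
518^128 ≡ 418^2 = 174724 ≡ 568 (mod 631)
518^256 ≡ 568^2 = 322624 ≡ 183 (mod 631)
518^451 = 518^256 × 518^128 × 518^64 × 518^2 × 518^1 ≡ 183 × 568 × 418 × 149 × 518 (mod 631).
Accumulate the product:
183 × 568 = 103944 ≡ 460
460 × 418 = 192280 ≡ 456
456 × 149 = 67944 ≡ 427
427 × 518 = 221186 ≡ 336

336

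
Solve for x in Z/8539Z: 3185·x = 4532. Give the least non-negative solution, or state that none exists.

gcd(3185, 8539) = 1, so a unique solution mod 8539 exists.
3185⁻¹ ≡ 7791 (mod 8539).
x ≡ 7791·4532 ≡ 47 (mod 8539).

47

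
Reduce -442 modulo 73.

69

-442 = -7·73 + 69, so -442 ≡ 69 (mod 73).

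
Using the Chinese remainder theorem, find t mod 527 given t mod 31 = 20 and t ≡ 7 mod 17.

330

31⁻¹ mod 17: 31*11 ≡ 1 (mod 17), so 31⁻¹ ≡ 11.
t = 20 + 31*((7 − 20)*11 mod 17) = 20 + 31*10 = 330.
Check: 330 mod 31 = 20, 330 mod 17 = 7. ✓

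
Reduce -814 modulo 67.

57

-814 = -13*67 + 57, so -814 ≡ 57 (mod 67).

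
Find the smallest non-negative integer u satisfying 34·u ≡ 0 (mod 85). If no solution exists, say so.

gcd(34, 85) = 17, and 17 | 0, so solutions exist.
Divide through by 17: 2·u ≡ 0 mod 5.
2⁻¹ ≡ 3 (mod 5).
u ≡ 3·0 ≡ 0 (mod 5).
The smallest non-negative solution is u = 0.

0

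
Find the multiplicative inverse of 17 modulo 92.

65

Apply the Euclidean algorithm and back-substitute:
92 = 5×17 + 7
17 = 2×7 + 3
7 = 2×3 + 1
3 = 3×1 + 0
gcd(17, 92) = 1, so the inverse exists.
Back-substitute for 1:
1 = 1×7 − 2×3
  = −2×17 + 5×7
  = 5×92 − 27×17
So 17⁻¹ ≡ −27 ≡ 65 (mod 92).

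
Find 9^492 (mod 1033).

795

492 in binary is 111101100, i.e. 492 = 256 + 128 + 64 + 32 + 8 + 4.
9^1 ≡ 9 (mod 1033)
9^2 ≡ 9^2 = 81 (mod 1033)
9^4 ≡ 81^2 = 6561 ≡ 363 (mod 1033)
9^8 ≡ 363^2 = 131769 ≡ 578 (mod 1033)
9^16 ≡ 578^2 = 334084 ≡ 425 (mod 1033)
9^32 ≡ 425^2 = 180625 ≡ 883 (mod 1033)
9^64 ≡ 883^2 = 779689 ≡ 807 (mod 1033)
9^128 ≡ 807^2 = 651249 ≡ 459 (mod 1033)
9^256 ≡ 459^2 = 210681 ≡ 982 (mod 1033)
9^492 = 9^256 · 9^128 · 9^64 · 9^32 · 9^8 · 9^4 ≡ 982 · 459 · 807 · 883 · 578 · 363 (mod 1033).
Accumulate the product:
982 · 459 = 450738 ≡ 350
350 · 807 = 282450 ≡ 441
441 · 883 = 389403 ≡ 995
995 · 578 = 575110 ≡ 762
762 · 363 = 276606 ≡ 795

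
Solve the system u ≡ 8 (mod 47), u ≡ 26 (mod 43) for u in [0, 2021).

47⁻¹ mod 43: 47*11 ≡ 1 (mod 43), so 47⁻¹ ≡ 11.
u = 8 + 47*((26 − 8)*11 mod 43) = 8 + 47*26 = 1230.

1230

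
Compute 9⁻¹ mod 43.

24

43 = 4*9 + 7
9 = 1*7 + 2
7 = 3*2 + 1
2 = 2*1 + 0
gcd(9, 43) = 1, so the inverse exists.
Back-substitute for 1:
1 = 1*7 − 3*2
  = −3*9 + 4*7
  = 4*43 − 19*9
So 9⁻¹ ≡ −19 ≡ 24 (mod 43).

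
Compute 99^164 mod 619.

164 in binary is 10100100, i.e. 164 = 128 + 32 + 4.
99^1 ≡ 99 (mod 619)
99^2 ≡ 99^2 = 9801 ≡ 516 (mod 619)
99^4 ≡ 516^2 = 266256 ≡ 86 (mod 619)
99^8 ≡ 86^2 = 7396 ≡ 587 (mod 619)
99^16 ≡ 587^2 = 344569 ≡ 405 (mod 619)
99^32 ≡ 405^2 = 164025 ≡ 609 (mod 619)
99^64 ≡ 609^2 = 370881 ≡ 100 (mod 619)
99^128 ≡ 100^2 = 10000 ≡ 96 (mod 619)
99^164 = 99^128 · 99^32 · 99^4 ≡ 96 · 609 · 86 (mod 619).
Accumulate the product:
96 · 609 = 58464 ≡ 278
278 · 86 = 23908 ≡ 386

386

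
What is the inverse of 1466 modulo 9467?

1298

Run the extended Euclidean algorithm:
9467 = 6·1466 + 671
1466 = 2·671 + 124
671 = 5·124 + 51
124 = 2·51 + 22
51 = 2·22 + 7
22 = 3·7 + 1
7 = 7·1 + 0
gcd(1466, 9467) = 1, so the inverse exists.
Bézout: 1 = −201·9467 + 1298·1466.
So 1466⁻¹ ≡ 1298 (mod 9467).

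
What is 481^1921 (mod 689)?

559

Compute successive squares:
1921 in binary is 11110000001, i.e. 1921 = 1024 + 512 + 256 + 128 + 1.
481^1 ≡ 481 (mod 689)
481^2 ≡ 481^2 = 231361 ≡ 546 (mod 689)
481^4 ≡ 546^2 = 298116 ≡ 468 (mod 689)
481^8 ≡ 468^2 = 219024 ≡ 611 (mod 689)
481^16 ≡ 611^2 = 373321 ≡ 572 (mod 689)
481^32 ≡ 572^2 = 327184 ≡ 598 (mod 689)
481^64 ≡ 598^2 = 357604 ≡ 13 (mod 689)
481^128 ≡ 13^2 = 169 (mod 689)
481^256 ≡ 169^2 = 28561 ≡ 312 (mod 689)
481^512 ≡ 312^2 = 97344 ≡ 195 (mod 689)
481^1024 ≡ 195^2 = 38025 ≡ 130 (mod 689)
481^1921 = 481^1024 * 481^512 * 481^256 * 481^128 * 481^1 ≡ 130 * 195 * 312 * 169 * 481 (mod 689).
Accumulate the product:
130 * 195 = 25350 ≡ 546
546 * 312 = 170352 ≡ 169
169 * 169 = 28561 ≡ 312
312 * 481 = 150072 ≡ 559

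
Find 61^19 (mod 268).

19 in binary is 10011, i.e. 19 = 16 + 2 + 1.
61^1 ≡ 61 (mod 268)
61^2 ≡ 61^2 = 3721 ≡ 237 (mod 268)
61^4 ≡ 237^2 = 56169 ≡ 157 (mod 268)
61^8 ≡ 157^2 = 24649 ≡ 261 (mod 268)
61^16 ≡ 261^2 = 68121 ≡ 49 (mod 268)
61^19 = 61^16 · 61^2 · 61^1 ≡ 49 · 237 · 61 (mod 268).
Accumulate the product:
49 · 237 = 11613 ≡ 89
89 · 61 = 5429 ≡ 69

69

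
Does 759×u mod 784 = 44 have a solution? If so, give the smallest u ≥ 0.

500

gcd(759, 784) = 1, so a unique solution mod 784 exists.
759⁻¹ ≡ 439 (mod 784).
u ≡ 439×44 ≡ 500 (mod 784).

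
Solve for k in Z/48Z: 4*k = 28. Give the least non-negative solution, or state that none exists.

gcd(4, 48) = 4, and 4 | 28, so solutions exist.
Divide through by 4: 1*k ≡ 7 (mod 12).
1⁻¹ ≡ 1 (mod 12).
k ≡ 1*7 ≡ 7 (mod 12).
The smallest non-negative solution is k = 7.

7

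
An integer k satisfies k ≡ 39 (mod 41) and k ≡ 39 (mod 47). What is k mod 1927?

41⁻¹ mod 47: 41·39 ≡ 1 (mod 47), so 41⁻¹ ≡ 39.
k = 39 + 41·((39 − 39)·39 mod 47) = 39 + 41·0 = 39.

39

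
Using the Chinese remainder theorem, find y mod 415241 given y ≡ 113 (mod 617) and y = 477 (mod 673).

617⁻¹ mod 673: 617*12 ≡ 1 (mod 673), so 617⁻¹ ≡ 12.
y = 113 + 617*((477 − 113)*12 mod 673) = 113 + 617*330 = 203723.

203723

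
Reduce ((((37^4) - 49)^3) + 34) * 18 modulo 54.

(37)^4 ≡ 37 (mod 54)
37 - 49 = -12 ≡ 42 (mod 54)
(42)^3 ≡ 0 (mod 54)
0 + 34 = 34
34 * 18 = 612 ≡ 18 (mod 54)

18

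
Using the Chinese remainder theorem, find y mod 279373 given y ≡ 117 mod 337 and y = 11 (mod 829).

337⁻¹ mod 829: 337×123 ≡ 1 (mod 829), so 337⁻¹ ≡ 123.
y = 117 + 337×((11 − 117)×123 mod 829) = 117 + 337×226 = 76279.

76279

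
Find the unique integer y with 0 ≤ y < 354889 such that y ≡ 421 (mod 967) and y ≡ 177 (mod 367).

314696

967⁻¹ mod 367: 967*304 ≡ 1 (mod 367), so 967⁻¹ ≡ 304.
y = 421 + 967*((177 − 421)*304 mod 367) = 421 + 967*325 = 314696.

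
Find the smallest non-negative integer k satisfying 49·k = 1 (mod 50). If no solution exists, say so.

49

gcd(49, 50) = 1, so a unique solution mod 50 exists.
49⁻¹ ≡ 49 (mod 50).
k ≡ 49·1 ≡ 49 (mod 50).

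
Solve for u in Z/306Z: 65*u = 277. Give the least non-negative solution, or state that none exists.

gcd(65, 306) = 1, so a unique solution mod 306 exists.
65⁻¹ ≡ 113 (mod 306).
u ≡ 113*277 ≡ 89 (mod 306).

89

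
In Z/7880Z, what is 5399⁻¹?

Apply the Euclidean algorithm and back-substitute:
7880 = 1·5399 + 2481
5399 = 2·2481 + 437
2481 = 5·437 + 296
437 = 1·296 + 141
296 = 2·141 + 14
141 = 10·14 + 1
14 = 14·1 + 0
gcd(5399, 7880) = 1, so the inverse exists.
Bézout: 1 = −383·7880 + 559·5399.
So 5399⁻¹ ≡ 559 (mod 7880).

559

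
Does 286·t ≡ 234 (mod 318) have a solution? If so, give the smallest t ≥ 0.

102

gcd(286, 318) = 2, and 2 | 234, so solutions exist.
Divide through by 2: 143·t = 117 (mod 159).
143⁻¹ ≡ 149 (mod 159).
t ≡ 149·117 ≡ 102 (mod 159).
The smallest non-negative solution is t = 102.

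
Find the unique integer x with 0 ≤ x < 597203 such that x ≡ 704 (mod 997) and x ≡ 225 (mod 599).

997⁻¹ mod 599: 997·149 ≡ 1 (mod 599), so 997⁻¹ ≡ 149.
x = 704 + 997·((225 − 704)·149 mod 599) = 704 + 997·509 = 508177.

508177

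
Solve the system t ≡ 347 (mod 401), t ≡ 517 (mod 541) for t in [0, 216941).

77339

401⁻¹ mod 541: 401×313 ≡ 1 (mod 541), so 401⁻¹ ≡ 313.
t = 347 + 401×((517 − 347)×313 mod 541) = 347 + 401×192 = 77339.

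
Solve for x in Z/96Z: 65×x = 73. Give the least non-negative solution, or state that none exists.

41

gcd(65, 96) = 1, so a unique solution mod 96 exists.
65⁻¹ ≡ 65 (mod 96).
x ≡ 65×73 ≡ 41 (mod 96).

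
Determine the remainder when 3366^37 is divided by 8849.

181

Using repeated squaring:
37 in binary is 100101, i.e. 37 = 32 + 4 + 1.
3366^1 ≡ 3366 (mod 8849)
3366^2 ≡ 3366^2 = 11329956 ≡ 3236 (mod 8849)
3366^4 ≡ 3236^2 = 10471696 ≡ 3329 (mod 8849)
3366^8 ≡ 3329^2 = 11082241 ≡ 3293 (mod 8849)
3366^16 ≡ 3293^2 = 10843849 ≡ 3824 (mod 8849)
3366^32 ≡ 3824^2 = 14622976 ≡ 4428 (mod 8849)
3366^37 = 3366^32 × 3366^4 × 3366^1 ≡ 4428 × 3329 × 3366 (mod 8849).
Accumulate the product:
4428 × 3329 = 14740812 ≡ 7227
7227 × 3366 = 24326082 ≡ 181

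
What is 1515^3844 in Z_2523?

1950

Compute successive squares:
3844 in binary is 111100000100, i.e. 3844 = 2048 + 1024 + 512 + 256 + 4.
1515^1 ≡ 1515 (mod 2523)
1515^2 ≡ 1515^2 = 2295225 ≡ 1818 (mod 2523)
1515^4 ≡ 1818^2 = 3305124 ≡ 2517 (mod 2523)
1515^8 ≡ 2517^2 = 6335289 ≡ 36 (mod 2523)
1515^16 ≡ 36^2 = 1296 (mod 2523)
1515^32 ≡ 1296^2 = 1679616 ≡ 1821 (mod 2523)
1515^64 ≡ 1821^2 = 3316041 ≡ 819 (mod 2523)
1515^128 ≡ 819^2 = 670761 ≡ 2166 (mod 2523)
1515^256 ≡ 2166^2 = 4691556 ≡ 1299 (mod 2523)
1515^512 ≡ 1299^2 = 1687401 ≡ 2037 (mod 2523)
1515^1024 ≡ 2037^2 = 4149369 ≡ 1557 (mod 2523)
1515^2048 ≡ 1557^2 = 2424249 ≡ 2169 (mod 2523)
1515^3844 = 1515^2048 * 1515^1024 * 1515^512 * 1515^256 * 1515^4 ≡ 2169 * 1557 * 2037 * 1299 * 2517 (mod 2523).
Accumulate the product:
2169 * 1557 = 3377133 ≡ 1359
1359 * 2037 = 2768283 ≡ 552
552 * 1299 = 717048 ≡ 516
516 * 2517 = 1298772 ≡ 1950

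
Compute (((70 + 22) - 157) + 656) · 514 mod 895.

369

70 + 22 = 92
92 - 157 = -65 ≡ 830 (mod 895)
830 + 656 = 1486 ≡ 591 (mod 895)
591 · 514 = 303774 ≡ 369 (mod 895)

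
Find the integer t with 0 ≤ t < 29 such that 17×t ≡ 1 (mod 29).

By the extended Euclidean algorithm:
29 = 1×17 + 12
17 = 1×12 + 5
12 = 2×5 + 2
5 = 2×2 + 1
2 = 2×1 + 0
gcd(17, 29) = 1, so the inverse exists.
Bézout: 1 = −7×29 + 12×17.
So 17⁻¹ ≡ 12 (mod 29).

12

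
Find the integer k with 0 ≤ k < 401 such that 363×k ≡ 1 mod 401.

306

401 = 1×363 + 38
363 = 9×38 + 21
38 = 1×21 + 17
21 = 1×17 + 4
17 = 4×4 + 1
4 = 4×1 + 0
gcd(363, 401) = 1, so the inverse exists.
Back-substitute for 1:
1 = 1×17 − 4×4
  = −4×21 + 5×17
  = 5×38 − 9×21
  = −9×363 + 86×38
  = 86×401 − 95×363
So 363⁻¹ ≡ −95 ≡ 306 (mod 401).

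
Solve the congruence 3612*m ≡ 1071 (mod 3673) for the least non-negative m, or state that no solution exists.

gcd(3612, 3673) = 1, so a unique solution mod 3673 exists.
3612⁻¹ ≡ 2830 (mod 3673).
m ≡ 2830*1071 ≡ 705 (mod 3673).

705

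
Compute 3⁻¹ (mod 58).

58 = 19·3 + 1
3 = 3·1 + 0
gcd(3, 58) = 1, so the inverse exists.
Back-substitute for 1:
1 = 1·58 − 19·3
So 3⁻¹ ≡ −19 ≡ 39 (mod 58).

39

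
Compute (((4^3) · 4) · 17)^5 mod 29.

3

(4)^3 ≡ 6 (mod 29)
6 · 4 = 24
24 · 17 = 408 ≡ 2 (mod 29)
(2)^5 ≡ 3 (mod 29)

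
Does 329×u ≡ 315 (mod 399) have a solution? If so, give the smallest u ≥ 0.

gcd(329, 399) = 7, and 7 | 315, so solutions exist.
Divide through by 7: 47×u mod 57 = 45.
47⁻¹ ≡ 17 (mod 57).
u ≡ 17×45 ≡ 24 (mod 57).
The smallest non-negative solution is u = 24.

24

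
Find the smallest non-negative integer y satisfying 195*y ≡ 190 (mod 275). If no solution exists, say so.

gcd(195, 275) = 5, and 5 | 190, so solutions exist.
Divide through by 5: 39*y = 38 (mod 55).
39⁻¹ ≡ 24 (mod 55).
y ≡ 24*38 ≡ 32 (mod 55).
The smallest non-negative solution is y = 32.

32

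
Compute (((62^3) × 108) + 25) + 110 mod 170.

(62)^3 ≡ 158 (mod 170)
158 × 108 = 17064 ≡ 64 (mod 170)
64 + 25 = 89
89 + 110 = 199 ≡ 29 (mod 170)

29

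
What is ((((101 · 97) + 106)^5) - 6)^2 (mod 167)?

101 · 97 = 9797 ≡ 111 (mod 167)
111 + 106 = 217 ≡ 50 (mod 167)
(50)^5 ≡ 81 (mod 167)
81 - 6 = 75
(75)^2 ≡ 114 (mod 167)

114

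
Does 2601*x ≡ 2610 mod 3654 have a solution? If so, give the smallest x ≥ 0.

348

gcd(2601, 3654) = 9, and 9 | 2610, so solutions exist.
Divide through by 9: 289*x mod 406 = 290.
289⁻¹ ≡ 347 (mod 406).
x ≡ 347*290 ≡ 348 (mod 406).
The smallest non-negative solution is x = 348.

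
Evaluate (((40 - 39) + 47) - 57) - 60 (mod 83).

40 - 39 = 1
1 + 47 = 48
48 - 57 = -9 ≡ 74 (mod 83)
74 - 60 = 14

14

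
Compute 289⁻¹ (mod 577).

577 = 1×289 + 288
289 = 1×288 + 1
288 = 288×1 + 0
gcd(289, 577) = 1, so the inverse exists.
Back-substitute for 1:
1 = 1×289 − 1×288
  = −1×577 + 2×289
So 289⁻¹ ≡ 2 (mod 577).

2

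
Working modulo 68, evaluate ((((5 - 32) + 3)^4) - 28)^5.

5 - 32 = -27 ≡ 41 (mod 68)
41 + 3 = 44
(44)^4 ≡ 4 (mod 68)
4 - 28 = -24 ≡ 44 (mod 68)
(44)^5 ≡ 40 (mod 68)

40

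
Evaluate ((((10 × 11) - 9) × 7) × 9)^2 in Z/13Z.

10 × 11 = 110 ≡ 6 (mod 13)
6 - 9 = -3 ≡ 10 (mod 13)
10 × 7 = 70 ≡ 5 (mod 13)
5 × 9 = 45 ≡ 6 (mod 13)
(6)^2 ≡ 10 (mod 13)

10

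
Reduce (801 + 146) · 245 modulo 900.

801 + 146 = 947 ≡ 47 (mod 900)
47 · 245 = 11515 ≡ 715 (mod 900)

715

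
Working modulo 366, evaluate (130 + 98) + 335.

197

130 + 98 = 228
228 + 335 = 563 ≡ 197 (mod 366)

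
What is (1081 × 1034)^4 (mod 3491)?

1081 × 1034 = 1117754 ≡ 634 (mod 3491)
(634)^4 ≡ 202 (mod 3491)

202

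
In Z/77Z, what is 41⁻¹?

62

77 = 1×41 + 36
41 = 1×36 + 5
36 = 7×5 + 1
5 = 5×1 + 0
gcd(41, 77) = 1, so the inverse exists.
Bézout: 1 = 8×77 − 15×41.
So 41⁻¹ ≡ −15 ≡ 62 (mod 77).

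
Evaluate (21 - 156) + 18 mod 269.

152

21 - 156 = -135 ≡ 134 (mod 269)
134 + 18 = 152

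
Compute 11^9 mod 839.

9 in binary is 1001, i.e. 9 = 8 + 1.
11^1 ≡ 11 (mod 839)
11^2 ≡ 11^2 = 121 (mod 839)
11^4 ≡ 121^2 = 14641 ≡ 378 (mod 839)
11^8 ≡ 378^2 = 142884 ≡ 254 (mod 839)
11^9 = 11^8 * 11^1 ≡ 254 * 11 (mod 839).
254 * 11 = 2794 ≡ 277 (mod 839).

277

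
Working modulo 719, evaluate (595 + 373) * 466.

275

595 + 373 = 968 ≡ 249 (mod 719)
249 * 466 = 116034 ≡ 275 (mod 719)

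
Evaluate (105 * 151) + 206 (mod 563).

297

105 * 151 = 15855 ≡ 91 (mod 563)
91 + 206 = 297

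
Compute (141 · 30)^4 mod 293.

283

141 · 30 = 4230 ≡ 128 (mod 293)
(128)^4 ≡ 283 (mod 293)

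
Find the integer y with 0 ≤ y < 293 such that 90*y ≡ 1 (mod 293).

140

Run the extended Euclidean algorithm:
293 = 3·90 + 23
90 = 3·23 + 21
23 = 1·21 + 2
21 = 10·2 + 1
2 = 2·1 + 0
gcd(90, 293) = 1, so the inverse exists.
Bézout: 1 = −43·293 + 140·90.
So 90⁻¹ ≡ 140 (mod 293).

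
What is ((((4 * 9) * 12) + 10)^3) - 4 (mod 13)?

4 * 9 = 36 ≡ 10 (mod 13)
10 * 12 = 120 ≡ 3 (mod 13)
3 + 10 = 13 ≡ 0 (mod 13)
(0)^3 ≡ 0 (mod 13)
0 - 4 = -4 ≡ 9 (mod 13)

9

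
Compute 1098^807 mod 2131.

948

Compute successive squares:
807 in binary is 1100100111, i.e. 807 = 512 + 256 + 32 + 4 + 2 + 1.
1098^1 ≡ 1098 (mod 2131)
1098^2 ≡ 1098^2 = 1205604 ≡ 1589 (mod 2131)
1098^4 ≡ 1589^2 = 2524921 ≡ 1817 (mod 2131)
1098^8 ≡ 1817^2 = 3301489 ≡ 570 (mod 2131)
1098^16 ≡ 570^2 = 324900 ≡ 988 (mod 2131)
1098^32 ≡ 988^2 = 976144 ≡ 146 (mod 2131)
1098^64 ≡ 146^2 = 21316 ≡ 6 (mod 2131)
1098^128 ≡ 6^2 = 36 (mod 2131)
1098^256 ≡ 36^2 = 1296 (mod 2131)
1098^512 ≡ 1296^2 = 1679616 ≡ 388 (mod 2131)
1098^807 = 1098^512 × 1098^256 × 1098^32 × 1098^4 × 1098^2 × 1098^1 ≡ 388 × 1296 × 146 × 1817 × 1589 × 1098 (mod 2131).
Accumulate the product:
388 × 1296 = 502848 ≡ 2063
2063 × 146 = 301198 ≡ 727
727 × 1817 = 1320959 ≡ 1870
1870 × 1589 = 2971430 ≡ 816
816 × 1098 = 895968 ≡ 948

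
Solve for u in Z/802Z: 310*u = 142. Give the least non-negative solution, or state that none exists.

373

gcd(310, 802) = 2, and 2 | 142, so solutions exist.
Divide through by 2: 155*u mod 401 = 71.
155⁻¹ ≡ 282 (mod 401).
u ≡ 282*71 ≡ 373 (mod 401).
The smallest non-negative solution is u = 373.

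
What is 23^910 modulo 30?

19

Compute successive squares:
910 in binary is 1110001110, i.e. 910 = 512 + 256 + 128 + 8 + 4 + 2.
23^1 ≡ 23 (mod 30)
23^2 ≡ 23^2 = 529 ≡ 19 (mod 30)
23^4 ≡ 19^2 = 361 ≡ 1 (mod 30)
23^8 ≡ 1^2 = 1 (mod 30)
23^16 ≡ 1^2 = 1 (mod 30)
23^32 ≡ 1^2 = 1 (mod 30)
23^64 ≡ 1^2 = 1 (mod 30)
23^128 ≡ 1^2 = 1 (mod 30)
23^256 ≡ 1^2 = 1 (mod 30)
23^512 ≡ 1^2 = 1 (mod 30)
23^910 = 23^512 * 23^256 * 23^128 * 23^8 * 23^4 * 23^2 ≡ 1 * 1 * 1 * 1 * 1 * 19 (mod 30).
Accumulate the product:
1 * 1 = 1
1 * 1 = 1
1 * 1 = 1
1 * 1 = 1
1 * 19 = 19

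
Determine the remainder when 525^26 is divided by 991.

139

Compute successive squares:
26 in binary is 11010, i.e. 26 = 16 + 8 + 2.
525^1 ≡ 525 (mod 991)
525^2 ≡ 525^2 = 275625 ≡ 127 (mod 991)
525^4 ≡ 127^2 = 16129 ≡ 273 (mod 991)
525^8 ≡ 273^2 = 74529 ≡ 204 (mod 991)
525^16 ≡ 204^2 = 41616 ≡ 985 (mod 991)
525^26 = 525^16 · 525^8 · 525^2 ≡ 985 · 204 · 127 (mod 991).
Accumulate the product:
985 · 204 = 200940 ≡ 758
758 · 127 = 96266 ≡ 139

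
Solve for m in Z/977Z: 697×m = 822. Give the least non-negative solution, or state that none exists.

18

gcd(697, 977) = 1, so a unique solution mod 977 exists.
697⁻¹ ≡ 813 (mod 977).
m ≡ 813×822 ≡ 18 (mod 977).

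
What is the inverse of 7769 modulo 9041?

462

9041 = 1×7769 + 1272
7769 = 6×1272 + 137
1272 = 9×137 + 39
137 = 3×39 + 20
39 = 1×20 + 19
20 = 1×19 + 1
19 = 19×1 + 0
gcd(7769, 9041) = 1, so the inverse exists.
Back-substitute for 1:
1 = 1×20 − 1×19
  = −1×39 + 2×20
  = 2×137 − 7×39
  = −7×1272 + 65×137
  = 65×7769 − 397×1272
  = −397×9041 + 462×7769
So 7769⁻¹ ≡ 462 (mod 9041).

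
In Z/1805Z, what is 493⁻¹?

Apply the Euclidean algorithm and back-substitute:
1805 = 3·493 + 326
493 = 1·326 + 167
326 = 1·167 + 159
167 = 1·159 + 8
159 = 19·8 + 7
8 = 1·7 + 1
7 = 7·1 + 0
gcd(493, 1805) = 1, so the inverse exists.
Back-substitute for 1:
1 = 1·8 − 1·7
  = −1·159 + 20·8
  = 20·167 − 21·159
  = −21·326 + 41·167
  = 41·493 − 62·326
  = −62·1805 + 227·493
So 493⁻¹ ≡ 227 (mod 1805).

227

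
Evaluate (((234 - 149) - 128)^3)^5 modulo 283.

234 - 149 = 85
85 - 128 = -43 ≡ 240 (mod 283)
(240)^3 ≡ 16 (mod 283)
(16)^5 ≡ 61 (mod 283)

61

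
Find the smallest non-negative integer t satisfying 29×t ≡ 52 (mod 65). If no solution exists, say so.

gcd(29, 65) = 1, so a unique solution mod 65 exists.
29⁻¹ ≡ 9 (mod 65).
t ≡ 9×52 ≡ 13 (mod 65).

13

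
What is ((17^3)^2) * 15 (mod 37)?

35

(17)^3 ≡ 29 (mod 37)
(29)^2 ≡ 27 (mod 37)
27 * 15 = 405 ≡ 35 (mod 37)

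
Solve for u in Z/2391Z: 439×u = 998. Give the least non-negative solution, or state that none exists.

1658

gcd(439, 2391) = 1, so a unique solution mod 2391 exists.
439⁻¹ ≡ 2086 (mod 2391).
u ≡ 2086×998 ≡ 1658 (mod 2391).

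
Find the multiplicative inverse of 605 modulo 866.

793

Apply the Euclidean algorithm and back-substitute:
866 = 1×605 + 261
605 = 2×261 + 83
261 = 3×83 + 12
83 = 6×12 + 11
12 = 1×11 + 1
11 = 11×1 + 0
gcd(605, 866) = 1, so the inverse exists.
Back-substitute for 1:
1 = 1×12 − 1×11
  = −1×83 + 7×12
  = 7×261 − 22×83
  = −22×605 + 51×261
  = 51×866 − 73×605
So 605⁻¹ ≡ −73 ≡ 793 (mod 866).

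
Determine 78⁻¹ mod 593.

555

593 = 7*78 + 47
78 = 1*47 + 31
47 = 1*31 + 16
31 = 1*16 + 15
16 = 1*15 + 1
15 = 15*1 + 0
gcd(78, 593) = 1, so the inverse exists.
Back-substitute for 1:
1 = 1*16 − 1*15
  = −1*31 + 2*16
  = 2*47 − 3*31
  = −3*78 + 5*47
  = 5*593 − 38*78
So 78⁻¹ ≡ −38 ≡ 555 (mod 593).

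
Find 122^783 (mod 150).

783 in binary is 1100001111, i.e. 783 = 512 + 256 + 8 + 4 + 2 + 1.
122^1 ≡ 122 (mod 150)
122^2 ≡ 122^2 = 14884 ≡ 34 (mod 150)
122^4 ≡ 34^2 = 1156 ≡ 106 (mod 150)
122^8 ≡ 106^2 = 11236 ≡ 136 (mod 150)
122^16 ≡ 136^2 = 18496 ≡ 46 (mod 150)
122^32 ≡ 46^2 = 2116 ≡ 16 (mod 150)
122^64 ≡ 16^2 = 256 ≡ 106 (mod 150)
122^128 ≡ 106^2 = 11236 ≡ 136 (mod 150)
122^256 ≡ 136^2 = 18496 ≡ 46 (mod 150)
122^512 ≡ 46^2 = 2116 ≡ 16 (mod 150)
122^783 = 122^512 * 122^256 * 122^8 * 122^4 * 122^2 * 122^1 ≡ 16 * 46 * 136 * 106 * 34 * 122 (mod 150).
Accumulate the product:
16 * 46 = 736 ≡ 136
136 * 136 = 18496 ≡ 46
46 * 106 = 4876 ≡ 76
76 * 34 = 2584 ≡ 34
34 * 122 = 4148 ≡ 98

98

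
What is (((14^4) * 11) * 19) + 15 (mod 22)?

15

(14)^4 ≡ 4 (mod 22)
4 * 11 = 44 ≡ 0 (mod 22)
0 * 19 = 0
0 + 15 = 15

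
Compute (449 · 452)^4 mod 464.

368

449 · 452 = 202948 ≡ 180 (mod 464)
(180)^4 ≡ 368 (mod 464)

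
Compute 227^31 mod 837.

Compute successive squares:
31 in binary is 11111, i.e. 31 = 16 + 8 + 4 + 2 + 1.
227^1 ≡ 227 (mod 837)
227^2 ≡ 227^2 = 51529 ≡ 472 (mod 837)
227^4 ≡ 472^2 = 222784 ≡ 142 (mod 837)
227^8 ≡ 142^2 = 20164 ≡ 76 (mod 837)
227^16 ≡ 76^2 = 5776 ≡ 754 (mod 837)
227^31 = 227^16 × 227^8 × 227^4 × 227^2 × 227^1 ≡ 754 × 76 × 142 × 472 × 227 (mod 837).
Accumulate the product:
754 × 76 = 57304 ≡ 388
388 × 142 = 55096 ≡ 691
691 × 472 = 326152 ≡ 559
559 × 227 = 126893 ≡ 506

506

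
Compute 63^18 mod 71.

24

Compute successive squares:
63^1 ≡ 63 (mod 71)
63^2 ≡ 63^2 = 3969 ≡ 64 (mod 71)
63^4 ≡ 64^2 = 4096 ≡ 49 (mod 71)
63^8 ≡ 49^2 = 2401 ≡ 58 (mod 71)
63^16 ≡ 58^2 = 3364 ≡ 27 (mod 71)
63^18 = 63^16 · 63^2 ≡ 27 · 64 (mod 71).
27 · 64 = 1728 ≡ 24 (mod 71).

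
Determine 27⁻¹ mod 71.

71 = 2*27 + 17
27 = 1*17 + 10
17 = 1*10 + 7
10 = 1*7 + 3
7 = 2*3 + 1
3 = 3*1 + 0
gcd(27, 71) = 1, so the inverse exists.
Back-substitute for 1:
1 = 1*7 − 2*3
  = −2*10 + 3*7
  = 3*17 − 5*10
  = −5*27 + 8*17
  = 8*71 − 21*27
So 27⁻¹ ≡ −21 ≡ 50 (mod 71).

50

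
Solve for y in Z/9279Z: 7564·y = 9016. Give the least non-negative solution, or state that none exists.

2911

gcd(7564, 9279) = 1, so a unique solution mod 9279 exists.
7564⁻¹ ≡ 1753 (mod 9279).
y ≡ 1753·9016 ≡ 2911 (mod 9279).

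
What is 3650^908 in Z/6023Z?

807

Using repeated squaring:
3650^1 ≡ 3650 (mod 6023)
3650^2 ≡ 3650^2 = 13322500 ≡ 5647 (mod 6023)
3650^4 ≡ 5647^2 = 31888609 ≡ 2847 (mod 6023)
3650^8 ≡ 2847^2 = 8105409 ≡ 4474 (mod 6023)
3650^16 ≡ 4474^2 = 20016676 ≡ 2247 (mod 6023)
3650^32 ≡ 2247^2 = 5049009 ≡ 1735 (mod 6023)
3650^64 ≡ 1735^2 = 3010225 ≡ 4748 (mod 6023)
3650^128 ≡ 4748^2 = 22543504 ≡ 5438 (mod 6023)
3650^256 ≡ 5438^2 = 29571844 ≡ 4937 (mod 6023)
3650^512 ≡ 4937^2 = 24373969 ≡ 4911 (mod 6023)
3650^908 = 3650^512 * 3650^256 * 3650^128 * 3650^8 * 3650^4 ≡ 4911 * 4937 * 5438 * 4474 * 2847 (mod 6023).
Accumulate the product:
4911 * 4937 = 24245607 ≡ 3032
3032 * 5438 = 16488016 ≡ 3065
3065 * 4474 = 13712810 ≡ 4462
4462 * 2847 = 12703314 ≡ 807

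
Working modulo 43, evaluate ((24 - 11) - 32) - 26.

41

24 - 11 = 13
13 - 32 = -19 ≡ 24 (mod 43)
24 - 26 = -2 ≡ 41 (mod 43)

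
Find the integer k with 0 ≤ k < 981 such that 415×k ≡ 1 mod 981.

955

Apply the Euclidean algorithm and back-substitute:
981 = 2·415 + 151
415 = 2·151 + 113
151 = 1·113 + 38
113 = 2·38 + 37
38 = 1·37 + 1
37 = 37·1 + 0
gcd(415, 981) = 1, so the inverse exists.
Back-substitute for 1:
1 = 1·38 − 1·37
  = −1·113 + 3·38
  = 3·151 − 4·113
  = −4·415 + 11·151
  = 11·981 − 26·415
So 415⁻¹ ≡ −26 ≡ 955 (mod 981).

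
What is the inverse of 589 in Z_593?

148

Apply the Euclidean algorithm and back-substitute:
593 = 1·589 + 4
589 = 147·4 + 1
4 = 4·1 + 0
gcd(589, 593) = 1, so the inverse exists.
Bézout: 1 = −147·593 + 148·589.
So 589⁻¹ ≡ 148 (mod 593).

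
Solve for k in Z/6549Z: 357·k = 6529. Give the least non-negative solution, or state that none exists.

gcd(357, 6549) = 3, and 3 does not divide 6529.
So the congruence has no solution.

no solution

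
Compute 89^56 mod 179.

56 in binary is 111000, i.e. 56 = 32 + 16 + 8.
89^1 ≡ 89 (mod 179)
89^2 ≡ 89^2 = 7921 ≡ 45 (mod 179)
89^4 ≡ 45^2 = 2025 ≡ 56 (mod 179)
89^8 ≡ 56^2 = 3136 ≡ 93 (mod 179)
89^16 ≡ 93^2 = 8649 ≡ 57 (mod 179)
89^32 ≡ 57^2 = 3249 ≡ 27 (mod 179)
89^56 = 89^32 × 89^16 × 89^8 ≡ 27 × 57 × 93 (mod 179).
Accumulate the product:
27 × 57 = 1539 ≡ 107
107 × 93 = 9951 ≡ 106

106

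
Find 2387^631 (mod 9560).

9403

Compute successive squares:
631 in binary is 1001110111, i.e. 631 = 512 + 64 + 32 + 16 + 4 + 2 + 1.
2387^1 ≡ 2387 (mod 9560)
2387^2 ≡ 2387^2 = 5697769 ≡ 9 (mod 9560)
2387^4 ≡ 9^2 = 81 (mod 9560)
2387^8 ≡ 81^2 = 6561 (mod 9560)
2387^16 ≡ 6561^2 = 43046721 ≡ 7601 (mod 9560)
2387^32 ≡ 7601^2 = 57775201 ≡ 4121 (mod 9560)
2387^64 ≡ 4121^2 = 16982641 ≡ 4081 (mod 9560)
2387^128 ≡ 4081^2 = 16654561 ≡ 1041 (mod 9560)
2387^256 ≡ 1041^2 = 1083681 ≡ 3401 (mod 9560)
2387^512 ≡ 3401^2 = 11566801 ≡ 8761 (mod 9560)
2387^631 = 2387^512 * 2387^64 * 2387^32 * 2387^16 * 2387^4 * 2387^2 * 2387^1 ≡ 8761 * 4081 * 4121 * 7601 * 81 * 9 * 2387 (mod 9560).
Accumulate the product:
8761 * 4081 = 35753641 ≡ 8801
8801 * 4121 = 36268921 ≡ 7841
7841 * 7601 = 59599441 ≡ 2401
2401 * 81 = 194481 ≡ 3281
3281 * 9 = 29529 ≡ 849
849 * 2387 = 2026563 ≡ 9403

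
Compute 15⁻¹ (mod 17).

17 = 1·15 + 2
15 = 7·2 + 1
2 = 2·1 + 0
gcd(15, 17) = 1, so the inverse exists.
Back-substitute for 1:
1 = 1·15 − 7·2
  = −7·17 + 8·15
So 15⁻¹ ≡ 8 (mod 17).

8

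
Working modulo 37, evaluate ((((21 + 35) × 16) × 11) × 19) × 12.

21 + 35 = 56 ≡ 19 (mod 37)
19 × 16 = 304 ≡ 8 (mod 37)
8 × 11 = 88 ≡ 14 (mod 37)
14 × 19 = 266 ≡ 7 (mod 37)
7 × 12 = 84 ≡ 10 (mod 37)

10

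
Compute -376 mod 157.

-376 = -3×157 + 95, so -376 ≡ 95 (mod 157).

95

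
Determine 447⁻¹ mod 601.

160

By the extended Euclidean algorithm:
601 = 1*447 + 154
447 = 2*154 + 139
154 = 1*139 + 15
139 = 9*15 + 4
15 = 3*4 + 3
4 = 1*3 + 1
3 = 3*1 + 0
gcd(447, 601) = 1, so the inverse exists.
Back-substitute for 1:
1 = 1*4 − 1*3
  = −1*15 + 4*4
  = 4*139 − 37*15
  = −37*154 + 41*139
  = 41*447 − 119*154
  = −119*601 + 160*447
So 447⁻¹ ≡ 160 (mod 601).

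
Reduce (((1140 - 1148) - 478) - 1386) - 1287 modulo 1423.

1110

1140 - 1148 = -8 ≡ 1415 (mod 1423)
1415 - 478 = 937
937 - 1386 = -449 ≡ 974 (mod 1423)
974 - 1287 = -313 ≡ 1110 (mod 1423)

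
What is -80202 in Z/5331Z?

5094

-80202 = -16·5331 + 5094, so -80202 ≡ 5094 (mod 5331).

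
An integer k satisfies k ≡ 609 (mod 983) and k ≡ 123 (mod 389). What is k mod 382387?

983⁻¹ mod 389: 983×315 ≡ 1 (mod 389), so 983⁻¹ ≡ 315.
k = 609 + 983×((123 − 609)×315 mod 389) = 609 + 983×176 = 173617.

173617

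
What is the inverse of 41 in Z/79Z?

Apply the Euclidean algorithm and back-substitute:
79 = 1·41 + 38
41 = 1·38 + 3
38 = 12·3 + 2
3 = 1·2 + 1
2 = 2·1 + 0
gcd(41, 79) = 1, so the inverse exists.
Back-substitute for 1:
1 = 1·3 − 1·2
  = −1·38 + 13·3
  = 13·41 − 14·38
  = −14·79 + 27·41
So 41⁻¹ ≡ 27 (mod 79).

27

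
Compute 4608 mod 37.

4608 = 124*37 + 20, so 4608 ≡ 20 (mod 37).

20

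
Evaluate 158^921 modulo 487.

163

By square-and-multiply:
921 in binary is 1110011001, i.e. 921 = 512 + 256 + 128 + 16 + 8 + 1.
158^1 ≡ 158 (mod 487)
158^2 ≡ 158^2 = 24964 ≡ 127 (mod 487)
158^4 ≡ 127^2 = 16129 ≡ 58 (mod 487)
158^8 ≡ 58^2 = 3364 ≡ 442 (mod 487)
158^16 ≡ 442^2 = 195364 ≡ 77 (mod 487)
158^32 ≡ 77^2 = 5929 ≡ 85 (mod 487)
158^64 ≡ 85^2 = 7225 ≡ 407 (mod 487)
158^128 ≡ 407^2 = 165649 ≡ 69 (mod 487)
158^256 ≡ 69^2 = 4761 ≡ 378 (mod 487)
158^512 ≡ 378^2 = 142884 ≡ 193 (mod 487)
158^921 = 158^512 * 158^256 * 158^128 * 158^16 * 158^8 * 158^1 ≡ 193 * 378 * 69 * 77 * 442 * 158 (mod 487).
Accumulate the product:
193 * 378 = 72954 ≡ 391
391 * 69 = 26979 ≡ 194
194 * 77 = 14938 ≡ 328
328 * 442 = 144976 ≡ 337
337 * 158 = 53246 ≡ 163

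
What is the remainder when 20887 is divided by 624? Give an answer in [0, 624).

295

20887 = 33·624 + 295, so 20887 ≡ 295 (mod 624).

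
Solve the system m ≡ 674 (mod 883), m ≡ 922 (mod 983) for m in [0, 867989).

883⁻¹ mod 983: 883×462 ≡ 1 (mod 983), so 883⁻¹ ≡ 462.
m = 674 + 883×((922 − 674)×462 mod 983) = 674 + 883×548 = 484558.
Check: 484558 mod 883 = 674, 484558 mod 983 = 922. ✓

484558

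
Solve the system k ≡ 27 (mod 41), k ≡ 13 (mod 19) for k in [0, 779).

41⁻¹ mod 19: 41×13 ≡ 1 (mod 19), so 41⁻¹ ≡ 13.
k = 27 + 41×((13 − 27)×13 mod 19) = 27 + 41×8 = 355.
Check: 355 mod 41 = 27, 355 mod 19 = 13. ✓

355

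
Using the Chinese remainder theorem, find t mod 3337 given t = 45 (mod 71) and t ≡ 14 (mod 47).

71⁻¹ mod 47: 71×2 ≡ 1 (mod 47), so 71⁻¹ ≡ 2.
t = 45 + 71×((14 − 45)×2 mod 47) = 45 + 71×32 = 2317.

2317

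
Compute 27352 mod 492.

27352 = 55*492 + 292, so 27352 ≡ 292 (mod 492).

292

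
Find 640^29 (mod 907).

433

29 in binary is 11101, i.e. 29 = 16 + 8 + 4 + 1.
640^1 ≡ 640 (mod 907)
640^2 ≡ 640^2 = 409600 ≡ 543 (mod 907)
640^4 ≡ 543^2 = 294849 ≡ 74 (mod 907)
640^8 ≡ 74^2 = 5476 ≡ 34 (mod 907)
640^16 ≡ 34^2 = 1156 ≡ 249 (mod 907)
640^29 = 640^16 · 640^8 · 640^4 · 640^1 ≡ 249 · 34 · 74 · 640 (mod 907).
Accumulate the product:
249 · 34 = 8466 ≡ 303
303 · 74 = 22422 ≡ 654
654 · 640 = 418560 ≡ 433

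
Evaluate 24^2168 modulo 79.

23

Using repeated squaring:
2168 in binary is 100001111000, i.e. 2168 = 2048 + 64 + 32 + 16 + 8.
24^1 ≡ 24 (mod 79)
24^2 ≡ 24^2 = 576 ≡ 23 (mod 79)
24^4 ≡ 23^2 = 529 ≡ 55 (mod 79)
24^8 ≡ 55^2 = 3025 ≡ 23 (mod 79)
24^16 ≡ 23^2 = 529 ≡ 55 (mod 79)
24^32 ≡ 55^2 = 3025 ≡ 23 (mod 79)
24^64 ≡ 23^2 = 529 ≡ 55 (mod 79)
24^128 ≡ 55^2 = 3025 ≡ 23 (mod 79)
24^256 ≡ 23^2 = 529 ≡ 55 (mod 79)
24^512 ≡ 55^2 = 3025 ≡ 23 (mod 79)
24^1024 ≡ 23^2 = 529 ≡ 55 (mod 79)
24^2048 ≡ 55^2 = 3025 ≡ 23 (mod 79)
24^2168 = 24^2048 · 24^64 · 24^32 · 24^16 · 24^8 ≡ 23 · 55 · 23 · 55 · 23 (mod 79).
Accumulate the product:
23 · 55 = 1265 ≡ 1
1 · 23 = 23
23 · 55 = 1265 ≡ 1
1 · 23 = 23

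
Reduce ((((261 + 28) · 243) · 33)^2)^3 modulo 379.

125

261 + 28 = 289
289 · 243 = 70227 ≡ 112 (mod 379)
112 · 33 = 3696 ≡ 285 (mod 379)
(285)^2 ≡ 119 (mod 379)
(119)^3 ≡ 125 (mod 379)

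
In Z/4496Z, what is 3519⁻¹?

4496 = 1×3519 + 977
3519 = 3×977 + 588
977 = 1×588 + 389
588 = 1×389 + 199
389 = 1×199 + 190
199 = 1×190 + 9
190 = 21×9 + 1
9 = 9×1 + 0
gcd(3519, 4496) = 1, so the inverse exists.
Back-substitute for 1:
1 = 1×190 − 21×9
  = −21×199 + 22×190
  = 22×389 − 43×199
  = −43×588 + 65×389
  = 65×977 − 108×588
  = −108×3519 + 389×977
  = 389×4496 − 497×3519
So 3519⁻¹ ≡ −497 ≡ 3999 (mod 4496).

3999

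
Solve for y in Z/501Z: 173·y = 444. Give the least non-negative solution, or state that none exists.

408

gcd(173, 501) = 1, so a unique solution mod 501 exists.
173⁻¹ ≡ 362 (mod 501).
y ≡ 362·444 ≡ 408 (mod 501).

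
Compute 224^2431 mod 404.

272

By square-and-multiply:
224^1 ≡ 224 (mod 404)
224^2 ≡ 224^2 = 50176 ≡ 80 (mod 404)
224^4 ≡ 80^2 = 6400 ≡ 340 (mod 404)
224^8 ≡ 340^2 = 115600 ≡ 56 (mod 404)
224^16 ≡ 56^2 = 3136 ≡ 308 (mod 404)
224^32 ≡ 308^2 = 94864 ≡ 328 (mod 404)
224^64 ≡ 328^2 = 107584 ≡ 120 (mod 404)
224^128 ≡ 120^2 = 14400 ≡ 260 (mod 404)
224^256 ≡ 260^2 = 67600 ≡ 132 (mod 404)
224^512 ≡ 132^2 = 17424 ≡ 52 (mod 404)
224^1024 ≡ 52^2 = 2704 ≡ 280 (mod 404)
224^2048 ≡ 280^2 = 78400 ≡ 24 (mod 404)
224^2431 = 224^2048 · 224^256 · 224^64 · 224^32 · 224^16 · 224^8 · 224^4 · 224^2 · 224^1 ≡ 24 · 132 · 120 · 328 · 308 · 56 · 340 · 80 · 224 (mod 404).
Accumulate the product:
24 · 132 = 3168 ≡ 340
340 · 120 = 40800 ≡ 400
400 · 328 = 131200 ≡ 304
304 · 308 = 93632 ≡ 308
308 · 56 = 17248 ≡ 280
280 · 340 = 95200 ≡ 260
260 · 80 = 20800 ≡ 196
196 · 224 = 43904 ≡ 272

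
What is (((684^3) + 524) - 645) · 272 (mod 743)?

(684)^3 ≡ 432 (mod 743)
432 + 524 = 956 ≡ 213 (mod 743)
213 - 645 = -432 ≡ 311 (mod 743)
311 · 272 = 84592 ≡ 633 (mod 743)

633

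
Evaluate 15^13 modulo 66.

9

13 in binary is 1101, i.e. 13 = 8 + 4 + 1.
15^1 ≡ 15 (mod 66)
15^2 ≡ 15^2 = 225 ≡ 27 (mod 66)
15^4 ≡ 27^2 = 729 ≡ 3 (mod 66)
15^8 ≡ 3^2 = 9 (mod 66)
15^13 = 15^8 · 15^4 · 15^1 ≡ 9 · 3 · 15 (mod 66).
Accumulate the product:
9 · 3 = 27
27 · 15 = 405 ≡ 9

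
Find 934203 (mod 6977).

934203 = 133*6977 + 6262, so 934203 ≡ 6262 (mod 6977).

6262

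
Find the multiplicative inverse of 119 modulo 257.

54

Run the extended Euclidean algorithm:
257 = 2·119 + 19
119 = 6·19 + 5
19 = 3·5 + 4
5 = 1·4 + 1
4 = 4·1 + 0
gcd(119, 257) = 1, so the inverse exists.
Back-substitute for 1:
1 = 1·5 − 1·4
  = −1·19 + 4·5
  = 4·119 − 25·19
  = −25·257 + 54·119
So 119⁻¹ ≡ 54 (mod 257).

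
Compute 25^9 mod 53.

9 in binary is 1001, i.e. 9 = 8 + 1.
25^1 ≡ 25 (mod 53)
25^2 ≡ 25^2 = 625 ≡ 42 (mod 53)
25^4 ≡ 42^2 = 1764 ≡ 15 (mod 53)
25^8 ≡ 15^2 = 225 ≡ 13 (mod 53)
25^9 = 25^8 × 25^1 ≡ 13 × 25 (mod 53).
13 × 25 = 325 ≡ 7 (mod 53).

7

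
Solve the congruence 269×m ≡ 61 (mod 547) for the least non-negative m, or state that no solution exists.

108

gcd(269, 547) = 1, so a unique solution mod 547 exists.
269⁻¹ ≡ 486 (mod 547).
m ≡ 486×61 ≡ 108 (mod 547).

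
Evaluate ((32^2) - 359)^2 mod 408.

(32)^2 ≡ 208 (mod 408)
208 - 359 = -151 ≡ 257 (mod 408)
(257)^2 ≡ 361 (mod 408)

361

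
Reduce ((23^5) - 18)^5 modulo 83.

(23)^5 ≡ 25 (mod 83)
25 - 18 = 7
(7)^5 ≡ 41 (mod 83)

41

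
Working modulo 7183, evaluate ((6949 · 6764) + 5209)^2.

6949 · 6764 = 47003036 ≡ 4667 (mod 7183)
4667 + 5209 = 9876 ≡ 2693 (mod 7183)
(2693)^2 ≡ 4602 (mod 7183)

4602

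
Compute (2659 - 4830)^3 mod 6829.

4467

2659 - 4830 = -2171 ≡ 4658 (mod 6829)
(4658)^3 ≡ 4467 (mod 6829)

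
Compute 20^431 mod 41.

20^1 ≡ 20 (mod 41)
20^2 ≡ 20^2 = 400 ≡ 31 (mod 41)
20^4 ≡ 31^2 = 961 ≡ 18 (mod 41)
20^8 ≡ 18^2 = 324 ≡ 37 (mod 41)
20^16 ≡ 37^2 = 1369 ≡ 16 (mod 41)
20^32 ≡ 16^2 = 256 ≡ 10 (mod 41)
20^64 ≡ 10^2 = 100 ≡ 18 (mod 41)
20^128 ≡ 18^2 = 324 ≡ 37 (mod 41)
20^256 ≡ 37^2 = 1369 ≡ 16 (mod 41)
20^431 = 20^256 · 20^128 · 20^32 · 20^8 · 20^4 · 20^2 · 20^1 ≡ 16 · 37 · 10 · 37 · 18 · 31 · 20 (mod 41).
Accumulate the product:
16 · 37 = 592 ≡ 18
18 · 10 = 180 ≡ 16
16 · 37 = 592 ≡ 18
18 · 18 = 324 ≡ 37
37 · 31 = 1147 ≡ 40
40 · 20 = 800 ≡ 21

21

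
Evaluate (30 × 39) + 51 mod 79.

30 × 39 = 1170 ≡ 64 (mod 79)
64 + 51 = 115 ≡ 36 (mod 79)

36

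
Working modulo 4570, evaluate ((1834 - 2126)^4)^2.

4266

1834 - 2126 = -292 ≡ 4278 (mod 4570)
(4278)^4 ≡ 2836 (mod 4570)
(2836)^2 ≡ 4266 (mod 4570)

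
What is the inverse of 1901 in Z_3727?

2435

Run the extended Euclidean algorithm:
3727 = 1×1901 + 1826
1901 = 1×1826 + 75
1826 = 24×75 + 26
75 = 2×26 + 23
26 = 1×23 + 3
23 = 7×3 + 2
3 = 1×2 + 1
2 = 2×1 + 0
gcd(1901, 3727) = 1, so the inverse exists.
Back-substitute for 1:
1 = 1×3 − 1×2
  = −1×23 + 8×3
  = 8×26 − 9×23
  = −9×75 + 26×26
  = 26×1826 − 633×75
  = −633×1901 + 659×1826
  = 659×3727 − 1292×1901
So 1901⁻¹ ≡ −1292 ≡ 2435 (mod 3727).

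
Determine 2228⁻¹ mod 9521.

4440

Run the extended Euclidean algorithm:
9521 = 4×2228 + 609
2228 = 3×609 + 401
609 = 1×401 + 208
401 = 1×208 + 193
208 = 1×193 + 15
193 = 12×15 + 13
15 = 1×13 + 2
13 = 6×2 + 1
2 = 2×1 + 0
gcd(2228, 9521) = 1, so the inverse exists.
Back-substitute for 1:
1 = 1×13 − 6×2
  = −6×15 + 7×13
  = 7×193 − 90×15
  = −90×208 + 97×193
  = 97×401 − 187×208
  = −187×609 + 284×401
  = 284×2228 − 1039×609
  = −1039×9521 + 4440×2228
So 2228⁻¹ ≡ 4440 (mod 9521).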